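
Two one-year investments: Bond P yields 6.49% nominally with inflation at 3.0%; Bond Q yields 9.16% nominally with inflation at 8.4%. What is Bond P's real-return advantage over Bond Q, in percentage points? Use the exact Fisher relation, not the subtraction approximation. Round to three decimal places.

2.687

Bond P real return: 1.0649/1.030 − 1 = 3.3883%.
Bond Q real return: 1.0916/1.084 − 1 = 0.7011%.
Difference: 3.3883 − 0.7011 = 2.6872 pp.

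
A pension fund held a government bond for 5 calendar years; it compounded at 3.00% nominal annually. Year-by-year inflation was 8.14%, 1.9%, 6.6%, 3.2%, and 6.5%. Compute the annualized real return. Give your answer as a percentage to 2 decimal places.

-2.13%

Cumulative inflation factor: 1.0814 × 1.019 × 1.066 × 1.032 × 1.065 ≈ 1.29106.
Nominal growth factor: 1.15927. Real growth factor = 1.15927 / 1.29106 ≈ 0.89792.
Annualized: 0.89792^(1/5) − 1 ≈ -0.02130.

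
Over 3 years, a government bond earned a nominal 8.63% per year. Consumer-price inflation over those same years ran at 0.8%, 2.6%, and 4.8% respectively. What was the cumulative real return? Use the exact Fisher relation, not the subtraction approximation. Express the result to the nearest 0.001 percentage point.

18.272%

Cumulative inflation factor: 1.008 × 1.026 × 1.048 ≈ 1.08385.
Nominal growth factor: 1.28189. Real growth factor = 1.28189 / 1.08385 ≈ 1.18272.
Total real return ≈ 18.2715%.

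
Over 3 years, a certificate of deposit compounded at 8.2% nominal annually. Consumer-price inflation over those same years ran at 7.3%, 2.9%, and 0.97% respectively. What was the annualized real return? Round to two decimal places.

Cumulative inflation factor: 1.073 × 1.029 × 1.0097 ≈ 1.11483.
Nominal growth factor: 1.26672. Real growth factor = 1.26672 / 1.11483 ≈ 1.13625.
Annualized: 1.13625^(1/3) − 1 ≈ 0.04350.

4.35%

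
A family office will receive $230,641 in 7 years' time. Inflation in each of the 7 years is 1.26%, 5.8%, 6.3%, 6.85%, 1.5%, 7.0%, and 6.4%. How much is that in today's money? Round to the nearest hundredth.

Price-level factor over 7 years: 1.0126 × 1.058 × 1.063 × 1.0685 × 1.015 × 1.070 × 1.064 ≈ 1.4061214381.
Purchasing power today: $230,641 divided by that factor.

$164,026.37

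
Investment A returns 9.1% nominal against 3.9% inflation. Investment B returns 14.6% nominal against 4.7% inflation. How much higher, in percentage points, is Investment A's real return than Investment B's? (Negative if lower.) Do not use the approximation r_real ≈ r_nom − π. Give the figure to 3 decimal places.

Investment A real return: 1.091/1.039 − 1 = 5.0048%.
Investment B real return: 1.146/1.047 − 1 = 9.4556%.
Difference: 5.0048 − 9.4556 = -4.4508 pp.

-4.451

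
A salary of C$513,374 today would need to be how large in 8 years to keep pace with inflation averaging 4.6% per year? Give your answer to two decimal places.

Cumulative price-level factor: (1+4.6%)^8 ≈ 1.4330240406.
Multiplying C$513,374 by the price-level factor gives the future nominal sum.

C$735,677.28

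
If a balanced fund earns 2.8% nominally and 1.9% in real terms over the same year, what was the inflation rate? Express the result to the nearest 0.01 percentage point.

0.88%

From (1+r_nom) = (1+r_real)(1+π), we get 1+π = (1 + 2.8%)/(1 + 1.9%) = 1.028/1.019 ≈ 1.00883.
So π ≈ 0.8832%.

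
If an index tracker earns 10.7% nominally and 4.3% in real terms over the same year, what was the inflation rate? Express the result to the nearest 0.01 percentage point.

From (1+r_nom) = (1+r_real)(1+π), we get 1+π = (1 + 10.7%)/(1 + 4.3%) = 1.107/1.043 ≈ 1.06136.
So π ≈ 6.1361%.

6.14%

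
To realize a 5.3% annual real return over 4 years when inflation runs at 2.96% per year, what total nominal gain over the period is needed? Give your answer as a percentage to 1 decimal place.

38.2%

Required annual nominal rate: (1+5.3%)(1+2.96%) − 1 = 8.41688%.
Cumulative over 4 years: (1 + 0.0841688)^4 − 1 ≈ 0.38162.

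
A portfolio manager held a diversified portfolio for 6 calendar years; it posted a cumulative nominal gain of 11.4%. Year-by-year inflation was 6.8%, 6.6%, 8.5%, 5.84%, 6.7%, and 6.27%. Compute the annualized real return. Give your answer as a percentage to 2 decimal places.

-4.65%

Cumulative inflation factor: 1.068 × 1.066 × 1.085 × 1.0584 × 1.067 × 1.0627 ≈ 1.48246.
Nominal growth factor: 1.11400. Real growth factor = 1.11400 / 1.48246 ≈ 0.75145.
Annualized: 0.75145^(1/6) − 1 ≈ -0.04651.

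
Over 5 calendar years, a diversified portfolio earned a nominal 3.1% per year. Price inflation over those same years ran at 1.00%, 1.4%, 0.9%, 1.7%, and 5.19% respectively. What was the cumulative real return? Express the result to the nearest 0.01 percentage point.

Cumulative inflation factor: 1.0100 × 1.014 × 1.009 × 1.017 × 1.0519 ≈ 1.10547.
Nominal growth factor: 1.16491. Real growth factor = 1.16491 / 1.10547 ≈ 1.05377.
Total real return ≈ 5.3774%.

5.38%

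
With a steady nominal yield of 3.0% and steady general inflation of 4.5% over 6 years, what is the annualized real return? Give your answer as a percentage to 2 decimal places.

-1.44%

With constant rates the annual real return is the same each year: (1+3.0%)/(1+4.5%) − 1 = -0.01435.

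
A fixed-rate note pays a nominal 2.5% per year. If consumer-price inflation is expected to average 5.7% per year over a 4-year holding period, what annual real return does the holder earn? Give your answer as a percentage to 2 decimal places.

-3.03%

With constant rates the annual real return is the same each year: (1+2.5%)/(1+5.7%) − 1 = -0.03027.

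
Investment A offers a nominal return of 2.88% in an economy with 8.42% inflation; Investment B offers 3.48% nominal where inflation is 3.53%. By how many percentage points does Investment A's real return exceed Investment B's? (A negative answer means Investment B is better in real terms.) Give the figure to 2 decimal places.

-5.06

Investment A real return: 1.0288/1.0842 − 1 = -5.110%.
Investment B real return: 1.0348/1.0353 − 1 = -0.048%.
Difference: -5.110 − (-0.048) = -5.062 pp.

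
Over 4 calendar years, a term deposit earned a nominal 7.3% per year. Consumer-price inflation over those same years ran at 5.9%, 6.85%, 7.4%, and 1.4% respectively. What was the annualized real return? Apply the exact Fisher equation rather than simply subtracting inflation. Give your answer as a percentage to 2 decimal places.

1.84%

Cumulative inflation factor: 1.059 × 1.0685 × 1.074 × 1.014 ≈ 1.23229.
Nominal growth factor: 1.32556. Real growth factor = 1.32556 / 1.23229 ≈ 1.07569.
Annualized: 1.07569^(1/4) − 1 ≈ 0.01841.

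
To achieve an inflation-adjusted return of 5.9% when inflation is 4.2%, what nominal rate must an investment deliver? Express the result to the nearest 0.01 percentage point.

By the Fisher equation, 1 + r_nom = (1 + 5.9%)(1 + 4.2%) = 1.059 × 1.042 = 1.103478.
So r_nom = 10.3478%.

10.35%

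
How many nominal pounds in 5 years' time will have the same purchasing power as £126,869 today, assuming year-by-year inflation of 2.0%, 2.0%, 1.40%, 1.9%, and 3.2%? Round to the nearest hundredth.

£140,749.77

Cumulative price-level factor: 1.020 × 1.020 × 1.0140 × 1.019 × 1.032 ≈ 1.1094102647.
Multiplying £126,869 by the price-level factor gives the future nominal sum.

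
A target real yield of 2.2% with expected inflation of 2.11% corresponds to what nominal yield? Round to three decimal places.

4.356%

By the Fisher equation, 1 + r_nom = (1 + 2.2%)(1 + 2.11%) = 1.022 × 1.0211 = 1.0435642.
So r_nom = 4.35642%.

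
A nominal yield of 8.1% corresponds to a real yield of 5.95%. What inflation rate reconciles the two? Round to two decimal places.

From (1+r_nom) = (1+r_real)(1+π), we get 1+π = (1 + 8.1%)/(1 + 5.95%) = 1.081/1.0595 ≈ 1.02029.
So π ≈ 2.0293%.

2.03%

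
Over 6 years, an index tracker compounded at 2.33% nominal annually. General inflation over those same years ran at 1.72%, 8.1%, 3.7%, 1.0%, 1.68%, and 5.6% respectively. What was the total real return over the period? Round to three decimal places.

-7.149%

Cumulative inflation factor: 1.0172 × 1.081 × 1.037 × 1.010 × 1.0168 × 1.056 ≈ 1.23661.
Nominal growth factor: 1.14820. Real growth factor = 1.14820 / 1.23661 ≈ 0.92851.
Total real return ≈ -7.1491%.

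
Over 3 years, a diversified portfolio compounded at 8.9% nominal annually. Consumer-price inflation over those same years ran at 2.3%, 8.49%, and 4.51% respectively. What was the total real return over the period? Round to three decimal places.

Cumulative inflation factor: 1.023 × 1.0849 × 1.0451 ≈ 1.15991.
Nominal growth factor: 1.29147. Real growth factor = 1.29147 / 1.15991 ≈ 1.11342.
Total real return ≈ 11.3424%.

11.342%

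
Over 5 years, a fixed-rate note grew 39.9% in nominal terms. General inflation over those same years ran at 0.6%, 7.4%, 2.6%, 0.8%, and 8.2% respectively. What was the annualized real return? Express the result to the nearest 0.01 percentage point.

2.96%

Cumulative inflation factor: 1.006 × 1.074 × 1.026 × 1.008 × 1.082 ≈ 1.20903.
Nominal growth factor: 1.39900. Real growth factor = 1.39900 / 1.20903 ≈ 1.15713.
Annualized: 1.15713^(1/5) − 1 ≈ 0.02962.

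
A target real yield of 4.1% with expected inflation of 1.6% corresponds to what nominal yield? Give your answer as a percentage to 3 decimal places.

By the Fisher equation, 1 + r_nom = (1 + 4.1%)(1 + 1.6%) = 1.041 × 1.016 = 1.057656.
So r_nom = 5.7656%.

5.766%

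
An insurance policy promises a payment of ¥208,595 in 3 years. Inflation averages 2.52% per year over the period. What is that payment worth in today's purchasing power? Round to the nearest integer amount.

Price-level factor over 3 years: (1 + 2.52%)^3 ≈ 1.0775211230.
Purchasing power today: ¥208,595 divided by that factor.

¥193,588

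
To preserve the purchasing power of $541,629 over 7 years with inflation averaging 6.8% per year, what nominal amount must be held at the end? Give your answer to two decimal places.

Cumulative price-level factor: (1+6.8%)^7 ≈ 1.5848886996.
Multiplying $541,629 by the price-level factor gives the future nominal sum.

$858,421.68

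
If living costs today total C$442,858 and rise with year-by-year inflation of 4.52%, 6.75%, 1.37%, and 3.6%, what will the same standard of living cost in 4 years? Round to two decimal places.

Cumulative price-level factor: 1.0452 × 1.0675 × 1.0137 × 1.036 ≈ 1.1717541131.
Multiplying C$442,858 by the price-level factor gives the future nominal sum.

C$518,920.68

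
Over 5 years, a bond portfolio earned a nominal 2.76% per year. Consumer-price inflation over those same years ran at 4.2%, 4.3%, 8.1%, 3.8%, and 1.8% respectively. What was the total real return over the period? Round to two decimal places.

-7.70%

Cumulative inflation factor: 1.042 × 1.043 × 1.081 × 1.038 × 1.018 ≈ 1.24143.
Nominal growth factor: 1.14583. Real growth factor = 1.14583 / 1.24143 ≈ 0.92299.
Total real return ≈ -7.7009%.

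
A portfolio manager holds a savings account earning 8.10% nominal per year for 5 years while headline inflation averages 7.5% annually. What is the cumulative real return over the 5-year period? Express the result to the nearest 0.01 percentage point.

2.82%

The annual real rate is (1+8.10%)/(1+7.5%) − 1 = 0.5581%.
Compounded over 5 years: (1 + 0.005581)^5 − 1 ≈ 0.02822.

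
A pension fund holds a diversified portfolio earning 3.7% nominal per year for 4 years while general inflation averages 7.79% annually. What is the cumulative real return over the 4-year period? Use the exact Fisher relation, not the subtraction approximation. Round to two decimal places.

-14.34%

The annual real rate is (1+3.7%)/(1+7.79%) − 1 = -3.7944%.
Compounded over 4 years: (1 + -0.037944)^4 − 1 ≈ -0.14335.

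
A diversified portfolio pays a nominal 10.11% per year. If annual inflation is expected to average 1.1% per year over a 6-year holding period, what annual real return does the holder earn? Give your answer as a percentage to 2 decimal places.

With constant rates the annual real return is the same each year: (1+10.11%)/(1+1.1%) − 1 = 0.08912.

8.91%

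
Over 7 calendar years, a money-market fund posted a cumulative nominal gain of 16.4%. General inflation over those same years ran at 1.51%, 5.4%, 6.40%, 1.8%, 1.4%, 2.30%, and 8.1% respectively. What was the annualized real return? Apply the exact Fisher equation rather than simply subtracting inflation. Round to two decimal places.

Cumulative inflation factor: 1.0151 × 1.054 × 1.0640 × 1.018 × 1.014 × 1.0230 × 1.081 ≈ 1.29951.
Nominal growth factor: 1.16400. Real growth factor = 1.16400 / 1.29951 ≈ 0.89573.
Annualized: 0.89573^(1/7) − 1 ≈ -0.01561.

-1.56%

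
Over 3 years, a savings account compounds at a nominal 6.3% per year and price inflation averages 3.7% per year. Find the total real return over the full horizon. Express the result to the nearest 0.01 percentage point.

The annual real rate is (1+6.3%)/(1+3.7%) − 1 = 2.5072%.
Compounded over 3 years: (1 + 0.025072)^3 − 1 ≈ 0.07712.

7.71%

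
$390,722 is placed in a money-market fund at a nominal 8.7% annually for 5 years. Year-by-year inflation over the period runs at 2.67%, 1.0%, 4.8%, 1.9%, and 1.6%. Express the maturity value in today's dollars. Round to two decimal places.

Nominal value at maturity: $390,722 × (1 + 8.7%)^5 ≈ $592,946.60.
Price-level factor over 5 years: 1.0267 × 1.010 × 1.048 × 1.019 × 1.016 ≈ 1.1251077350.
The maturity value deflated by that factor is the answer in today's purchasing power.

$527,013.18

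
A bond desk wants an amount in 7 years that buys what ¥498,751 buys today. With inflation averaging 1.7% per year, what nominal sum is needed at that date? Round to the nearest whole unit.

¥561,217

Cumulative price-level factor: (1+1.7%)^7 ≈ 1.1252439082.
The nominal amount required is ¥498,751 scaled up by that factor.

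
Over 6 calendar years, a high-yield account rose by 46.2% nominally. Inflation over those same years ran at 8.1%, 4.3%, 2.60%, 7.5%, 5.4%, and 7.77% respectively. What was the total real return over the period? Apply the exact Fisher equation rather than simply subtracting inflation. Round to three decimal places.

3.501%

Cumulative inflation factor: 1.081 × 1.043 × 1.0260 × 1.075 × 1.054 × 1.0777 ≈ 1.41255.
Nominal growth factor: 1.46200. Real growth factor = 1.46200 / 1.41255 ≈ 1.03501.
Total real return ≈ 3.5006%.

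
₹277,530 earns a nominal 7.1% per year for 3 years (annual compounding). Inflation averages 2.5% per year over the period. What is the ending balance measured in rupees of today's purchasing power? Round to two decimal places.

Nominal value at maturity: ₹277,530 × (1 + 7.1%)^3 ≈ ₹340,940.31.
Price-level factor over 3 years: (1 + 2.5%)^3 = 1.076890625.
The maturity value deflated by that factor is the answer in today's purchasing power.

₹316,596.97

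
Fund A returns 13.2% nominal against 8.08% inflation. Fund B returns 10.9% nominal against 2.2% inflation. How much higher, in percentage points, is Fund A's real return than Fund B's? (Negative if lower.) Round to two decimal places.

Fund A real return: 1.132/1.0808 − 1 = 4.737%.
Fund B real return: 1.109/1.022 − 1 = 8.513%.
Difference: 4.737 − 8.513 = -3.776 pp.

-3.78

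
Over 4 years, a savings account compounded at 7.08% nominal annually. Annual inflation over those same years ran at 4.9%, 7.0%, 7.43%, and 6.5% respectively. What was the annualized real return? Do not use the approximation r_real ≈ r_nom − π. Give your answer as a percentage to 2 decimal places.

Cumulative inflation factor: 1.049 × 1.070 × 1.0743 × 1.065 ≈ 1.28421.
Nominal growth factor: 1.31472. Real growth factor = 1.31472 / 1.28421 ≈ 1.02376.
Annualized: 1.02376^(1/4) − 1 ≈ 0.00589.

0.59%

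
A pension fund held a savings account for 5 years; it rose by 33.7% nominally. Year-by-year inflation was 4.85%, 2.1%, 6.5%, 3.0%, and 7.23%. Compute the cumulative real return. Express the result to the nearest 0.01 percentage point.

6.18%

Cumulative inflation factor: 1.0485 × 1.021 × 1.065 × 1.030 × 1.0723 ≈ 1.25921.
Nominal growth factor: 1.33700. Real growth factor = 1.33700 / 1.25921 ≈ 1.06178.
Total real return ≈ 6.1779%.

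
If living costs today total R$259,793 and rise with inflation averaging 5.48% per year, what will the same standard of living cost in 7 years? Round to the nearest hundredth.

R$377,414.25

Cumulative price-level factor: (1+5.48%)^7 ≈ 1.4527498787.
Multiplying R$259,793 by the price-level factor gives the future nominal sum.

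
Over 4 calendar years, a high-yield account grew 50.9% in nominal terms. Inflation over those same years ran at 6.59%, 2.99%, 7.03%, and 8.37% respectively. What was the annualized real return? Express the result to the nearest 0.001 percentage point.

4.338%

Cumulative inflation factor: 1.0659 × 1.0299 × 1.0703 × 1.0837 ≈ 1.27329.
Nominal growth factor: 1.50900. Real growth factor = 1.50900 / 1.27329 ≈ 1.18512.
Annualized: 1.18512^(1/4) − 1 ≈ 0.04338.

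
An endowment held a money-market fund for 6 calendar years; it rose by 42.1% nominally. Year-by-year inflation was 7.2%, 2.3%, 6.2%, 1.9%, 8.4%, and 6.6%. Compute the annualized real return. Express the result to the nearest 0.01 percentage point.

Cumulative inflation factor: 1.072 × 1.023 × 1.062 × 1.019 × 1.084 × 1.066 ≈ 1.37137.
Nominal growth factor: 1.42100. Real growth factor = 1.42100 / 1.37137 ≈ 1.03619.
Annualized: 1.03619^(1/6) − 1 ≈ 0.00594.

0.59%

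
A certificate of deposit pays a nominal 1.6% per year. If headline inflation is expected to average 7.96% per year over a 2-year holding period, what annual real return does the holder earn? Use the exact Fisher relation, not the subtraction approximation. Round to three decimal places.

With constant rates the annual real return is the same each year: (1+1.6%)/(1+7.96%) − 1 = -0.05891.

-5.891%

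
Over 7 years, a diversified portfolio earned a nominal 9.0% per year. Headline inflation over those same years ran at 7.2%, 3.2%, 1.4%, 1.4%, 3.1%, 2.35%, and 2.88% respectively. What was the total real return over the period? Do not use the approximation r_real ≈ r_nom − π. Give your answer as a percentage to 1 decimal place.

48.0%

Cumulative inflation factor: 1.072 × 1.032 × 1.014 × 1.014 × 1.031 × 1.0235 × 1.0288 ≈ 1.23489.
Nominal growth factor: 1.82804. Real growth factor = 1.82804 / 1.23489 ≈ 1.48033.
Total real return ≈ 48.0327%.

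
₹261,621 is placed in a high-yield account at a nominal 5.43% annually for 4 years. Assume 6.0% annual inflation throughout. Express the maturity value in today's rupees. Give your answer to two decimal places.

Nominal value at maturity: ₹261,621 × (1 + 5.43%)^4 ≈ ₹323,243.22.
Price-level factor over 4 years: (1 + 6.0%)^4 = 1.26247696.
The maturity value deflated by that factor is the answer in today's purchasing power.

₹256,038.91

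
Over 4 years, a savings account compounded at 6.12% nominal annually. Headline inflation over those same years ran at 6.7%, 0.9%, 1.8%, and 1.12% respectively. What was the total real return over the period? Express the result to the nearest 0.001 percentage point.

14.432%

Cumulative inflation factor: 1.067 × 1.009 × 1.018 × 1.0112 ≈ 1.10826.
Nominal growth factor: 1.26820. Real growth factor = 1.26820 / 1.10826 ≈ 1.14432.
Total real return ≈ 14.4323%.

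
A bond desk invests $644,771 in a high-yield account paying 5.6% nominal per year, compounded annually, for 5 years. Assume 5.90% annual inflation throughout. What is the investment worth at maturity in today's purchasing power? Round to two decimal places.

$635,689.86

Nominal value at maturity: $644,771 × (1 + 5.6%)^5 ≈ $846,691.28.
Price-level factor over 5 years: (1 + 5.90%)^5 ≈ 1.3319250917.
Dividing the nominal maturity value by the price-level factor gives the value in today's money.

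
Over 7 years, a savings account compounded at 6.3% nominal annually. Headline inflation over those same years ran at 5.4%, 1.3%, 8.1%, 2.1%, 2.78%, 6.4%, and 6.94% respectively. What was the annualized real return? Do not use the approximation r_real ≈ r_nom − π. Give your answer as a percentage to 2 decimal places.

Cumulative inflation factor: 1.054 × 1.013 × 1.081 × 1.021 × 1.0278 × 1.064 × 1.0694 ≈ 1.37814.
Nominal growth factor: 1.53367. Real growth factor = 1.53367 / 1.37814 ≈ 1.11286.
Annualized: 1.11286^(1/7) − 1 ≈ 0.01539.

1.54%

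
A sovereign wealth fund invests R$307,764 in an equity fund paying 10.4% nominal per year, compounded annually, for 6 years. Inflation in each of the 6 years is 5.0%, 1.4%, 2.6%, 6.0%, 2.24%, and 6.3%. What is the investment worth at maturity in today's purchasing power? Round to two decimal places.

R$442,789.87

Nominal value at maturity: R$307,764 × (1 + 10.4%)^6 ≈ R$557,227.14.
Price-level factor over 6 years: 1.050 × 1.014 × 1.026 × 1.060 × 1.0224 × 1.063 ≈ 1.2584460022.
The maturity value deflated by that factor is the answer in today's purchasing power.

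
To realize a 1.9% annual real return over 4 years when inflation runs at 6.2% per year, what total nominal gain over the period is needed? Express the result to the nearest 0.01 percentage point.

37.15%

Required annual nominal rate: (1+1.9%)(1+6.2%) − 1 = 8.2178%.
Cumulative over 4 years: (1 + 0.082178)^4 − 1 ≈ 0.37150.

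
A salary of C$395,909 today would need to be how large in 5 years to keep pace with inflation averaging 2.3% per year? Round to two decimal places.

C$443,581.62

Cumulative price-level factor: (1+2.3%)^5 ≈ 1.1204130756.
The nominal amount required is C$395,909 scaled up by that factor.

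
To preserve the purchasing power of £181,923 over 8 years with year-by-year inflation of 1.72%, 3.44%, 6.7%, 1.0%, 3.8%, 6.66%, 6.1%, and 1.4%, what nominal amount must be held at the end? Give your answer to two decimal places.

Cumulative price-level factor: 1.0172 × 1.0344 × 1.067 × 1.010 × 1.038 × 1.0666 × 1.061 × 1.014 ≈ 1.3506192283.
Multiplying £181,923 by the price-level factor gives the future nominal sum.

£245,708.70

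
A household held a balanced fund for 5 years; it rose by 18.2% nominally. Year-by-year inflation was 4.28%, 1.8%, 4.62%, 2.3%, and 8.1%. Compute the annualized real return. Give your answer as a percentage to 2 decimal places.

Cumulative inflation factor: 1.0428 × 1.018 × 1.0462 × 1.023 × 1.081 ≈ 1.22819.
Nominal growth factor: 1.18200. Real growth factor = 1.18200 / 1.22819 ≈ 0.96239.
Annualized: 0.96239^(1/5) − 1 ≈ -0.00764.

-0.76%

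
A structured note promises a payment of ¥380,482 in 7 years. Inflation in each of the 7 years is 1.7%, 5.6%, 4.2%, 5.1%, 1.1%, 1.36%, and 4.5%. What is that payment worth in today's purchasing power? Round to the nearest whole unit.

¥302,096

Price-level factor over 7 years: 1.017 × 1.056 × 1.042 × 1.051 × 1.011 × 1.0136 × 1.045 ≈ 1.2594744277.
Purchasing power today: ¥380,482 divided by that factor.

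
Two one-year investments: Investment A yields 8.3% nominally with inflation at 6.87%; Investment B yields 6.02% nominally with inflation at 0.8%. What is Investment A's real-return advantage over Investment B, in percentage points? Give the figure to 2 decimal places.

-3.84

Investment A real return: 1.083/1.0687 − 1 = 1.338%.
Investment B real return: 1.0602/1.008 − 1 = 5.179%.
Difference: 1.338 − 5.179 = -3.841 pp.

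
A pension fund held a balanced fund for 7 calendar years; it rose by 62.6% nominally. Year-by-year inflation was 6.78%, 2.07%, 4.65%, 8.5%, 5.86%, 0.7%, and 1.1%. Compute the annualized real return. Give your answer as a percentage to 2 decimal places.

Cumulative inflation factor: 1.0678 × 1.0207 × 1.0465 × 1.085 × 1.0586 × 1.007 × 1.011 ≈ 1.33373.
Nominal growth factor: 1.62600. Real growth factor = 1.62600 / 1.33373 ≈ 1.21913.
Annualized: 1.21913^(1/7) − 1 ≈ 0.02871.

2.87%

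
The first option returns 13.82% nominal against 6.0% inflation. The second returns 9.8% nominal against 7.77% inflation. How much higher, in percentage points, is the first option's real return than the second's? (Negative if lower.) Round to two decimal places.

5.49

The first option real return: 1.1382/1.060 − 1 = 7.377%.
The second real return: 1.098/1.0777 − 1 = 1.884%.
Difference: 7.377 − 1.884 = 5.493 pp.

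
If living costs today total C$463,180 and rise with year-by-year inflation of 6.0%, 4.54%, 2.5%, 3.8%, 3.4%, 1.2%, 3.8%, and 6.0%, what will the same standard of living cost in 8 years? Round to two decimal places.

Cumulative price-level factor: 1.060 × 1.0454 × 1.025 × 1.038 × 1.034 × 1.012 × 1.038 × 1.060 ≈ 1.3574187693.
Multiplying C$463,180 by the price-level factor gives the future nominal sum.

C$628,729.23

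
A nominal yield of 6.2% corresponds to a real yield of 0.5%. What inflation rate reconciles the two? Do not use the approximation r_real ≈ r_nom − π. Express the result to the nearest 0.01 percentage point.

5.67%

From (1+r_nom) = (1+r_real)(1+π), we get 1+π = (1 + 6.2%)/(1 + 0.5%) = 1.062/1.005 ≈ 1.05672.
So π ≈ 5.6716%.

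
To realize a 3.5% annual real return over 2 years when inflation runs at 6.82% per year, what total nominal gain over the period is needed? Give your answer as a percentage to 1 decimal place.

22.2%

Required annual nominal rate: (1+3.5%)(1+6.82%) − 1 = 10.5587%.
Cumulative over 2 years: (1 + 0.105587)^2 − 1 ≈ 0.22232.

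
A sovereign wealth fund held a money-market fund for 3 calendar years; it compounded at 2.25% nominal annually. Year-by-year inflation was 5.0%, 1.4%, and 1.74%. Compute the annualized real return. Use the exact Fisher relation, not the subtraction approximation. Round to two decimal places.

-0.44%

Cumulative inflation factor: 1.050 × 1.014 × 1.0174 ≈ 1.08323.
Nominal growth factor: 1.06903. Real growth factor = 1.06903 / 1.08323 ≈ 0.98690.
Annualized: 0.98690^(1/3) − 1 ≈ -0.00439.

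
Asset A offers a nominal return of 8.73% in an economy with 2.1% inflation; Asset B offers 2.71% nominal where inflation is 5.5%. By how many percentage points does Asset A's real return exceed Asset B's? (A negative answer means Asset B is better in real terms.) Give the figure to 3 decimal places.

Asset A real return: 1.0873/1.021 − 1 = 6.4936%.
Asset B real return: 1.0271/1.055 − 1 = -2.6445%.
Difference: 6.4936 − (-2.6445) = 9.1381 pp.

9.138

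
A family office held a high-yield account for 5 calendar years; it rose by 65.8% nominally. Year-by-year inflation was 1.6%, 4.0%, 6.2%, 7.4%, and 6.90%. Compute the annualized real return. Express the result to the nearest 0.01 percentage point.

5.17%

Cumulative inflation factor: 1.016 × 1.040 × 1.062 × 1.074 × 1.0690 ≈ 1.28835.
Nominal growth factor: 1.65800. Real growth factor = 1.65800 / 1.28835 ≈ 1.28692.
Annualized: 1.28692^(1/5) − 1 ≈ 0.05174.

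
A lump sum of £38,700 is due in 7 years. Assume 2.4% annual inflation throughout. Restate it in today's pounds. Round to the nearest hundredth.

£32,780.18

Price-level factor over 7 years: (1 + 2.4%)^7 ≈ 1.1805916207.
Purchasing power today: £38,700 divided by that factor.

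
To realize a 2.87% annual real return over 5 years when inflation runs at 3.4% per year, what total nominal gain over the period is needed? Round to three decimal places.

36.159%

Required annual nominal rate: (1+2.87%)(1+3.4%) − 1 = 6.36758%.
Cumulative over 5 years: (1 + 0.0636758)^5 − 1 ≈ 0.36159.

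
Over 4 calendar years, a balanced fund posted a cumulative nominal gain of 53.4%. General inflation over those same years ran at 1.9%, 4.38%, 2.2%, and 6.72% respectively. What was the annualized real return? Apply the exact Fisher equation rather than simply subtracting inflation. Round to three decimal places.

Cumulative inflation factor: 1.019 × 1.0438 × 1.022 × 1.0672 ≈ 1.16008.
Nominal growth factor: 1.53400. Real growth factor = 1.53400 / 1.16008 ≈ 1.32232.
Annualized: 1.32232^(1/4) − 1 ≈ 0.07234.

7.234%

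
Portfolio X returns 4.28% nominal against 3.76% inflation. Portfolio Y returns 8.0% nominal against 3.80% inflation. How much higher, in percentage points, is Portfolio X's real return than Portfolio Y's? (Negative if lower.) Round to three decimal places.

-3.545

Portfolio X real return: 1.0428/1.0376 − 1 = 0.5012%.
Portfolio Y real return: 1.080/1.0380 − 1 = 4.0462%.
Difference: 0.5012 − 4.0462 = -3.5450 pp.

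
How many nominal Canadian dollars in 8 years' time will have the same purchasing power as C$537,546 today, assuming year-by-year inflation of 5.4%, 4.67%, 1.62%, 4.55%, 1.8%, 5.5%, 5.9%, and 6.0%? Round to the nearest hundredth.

Cumulative price-level factor: 1.054 × 1.0467 × 1.0162 × 1.0455 × 1.018 × 1.055 × 1.059 × 1.060 ≈ 1.4130844775.
The nominal amount required is C$537,546 scaled up by that factor.

C$759,597.91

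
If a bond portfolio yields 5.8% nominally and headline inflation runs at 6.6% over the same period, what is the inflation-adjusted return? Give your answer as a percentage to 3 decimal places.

-0.750%

Real return via the Fisher equation: (1 + 5.8%)/(1 + 6.6%) − 1 = 1.058/1.066 − 1 ≈ -0.00750.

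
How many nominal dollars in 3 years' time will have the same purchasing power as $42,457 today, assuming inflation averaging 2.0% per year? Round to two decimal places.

$45,055.71

Cumulative price-level factor: (1+2.0%)^3 = 1.061208.
Multiplying $42,457 by the price-level factor gives the future nominal sum.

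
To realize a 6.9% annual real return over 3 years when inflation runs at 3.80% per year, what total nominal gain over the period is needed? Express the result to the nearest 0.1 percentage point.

Required annual nominal rate: (1+6.9%)(1+3.80%) − 1 = 10.9622%.
Cumulative over 3 years: (1 + 0.109622)^3 − 1 ≈ 0.36623.

36.6%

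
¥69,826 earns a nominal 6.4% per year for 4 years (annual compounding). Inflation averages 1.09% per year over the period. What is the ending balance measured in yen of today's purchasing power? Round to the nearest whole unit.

¥85,694

Nominal value at maturity: ¥69,826 × (1 + 6.4%)^4 ≈ ¥89,492.
Price-level factor over 4 years: (1 + 1.09%)^4 ≈ 1.0443180542.
Dividing the nominal maturity value by the price-level factor gives the value in today's money.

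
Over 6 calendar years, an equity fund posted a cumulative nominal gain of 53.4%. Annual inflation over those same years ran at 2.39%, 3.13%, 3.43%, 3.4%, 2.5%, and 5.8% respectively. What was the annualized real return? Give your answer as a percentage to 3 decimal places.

3.825%

Cumulative inflation factor: 1.0239 × 1.0313 × 1.0343 × 1.034 × 1.025 × 1.058 ≈ 1.22467.
Nominal growth factor: 1.53400. Real growth factor = 1.53400 / 1.22467 ≈ 1.25258.
Annualized: 1.25258^(1/6) − 1 ≈ 0.03825.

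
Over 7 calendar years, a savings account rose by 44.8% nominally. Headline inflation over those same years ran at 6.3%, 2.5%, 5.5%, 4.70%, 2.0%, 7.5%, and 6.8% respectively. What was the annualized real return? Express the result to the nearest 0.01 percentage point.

0.39%

Cumulative inflation factor: 1.063 × 1.025 × 1.055 × 1.0470 × 1.020 × 1.075 × 1.068 ≈ 1.40941.
Nominal growth factor: 1.44800. Real growth factor = 1.44800 / 1.40941 ≈ 1.02738.
Annualized: 1.02738^(1/7) − 1 ≈ 0.00387.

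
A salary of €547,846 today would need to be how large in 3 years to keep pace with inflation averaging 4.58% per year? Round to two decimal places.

€626,620.22

Cumulative price-level factor: (1+4.58%)^3 ≈ 1.1437889919.
Multiplying €547,846 by the price-level factor gives the future nominal sum.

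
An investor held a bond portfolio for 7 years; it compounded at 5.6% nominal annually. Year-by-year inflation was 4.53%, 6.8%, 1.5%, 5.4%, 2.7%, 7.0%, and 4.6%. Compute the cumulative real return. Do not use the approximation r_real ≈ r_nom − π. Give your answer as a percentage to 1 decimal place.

Cumulative inflation factor: 1.0453 × 1.068 × 1.015 × 1.054 × 1.027 × 1.070 × 1.046 ≈ 1.37279.
Nominal growth factor: 1.46436. Real growth factor = 1.46436 / 1.37279 ≈ 1.06670.
Total real return ≈ 6.6701%.

6.7%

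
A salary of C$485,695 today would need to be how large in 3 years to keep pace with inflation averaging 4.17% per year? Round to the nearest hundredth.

Cumulative price-level factor: (1+4.17%)^3 ≈ 1.1303891817.
The nominal amount required is C$485,695 scaled up by that factor.

C$549,024.37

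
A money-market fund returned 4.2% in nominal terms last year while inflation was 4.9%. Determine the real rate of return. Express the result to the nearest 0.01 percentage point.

-0.67%

Real return via the Fisher equation: (1 + 4.2%)/(1 + 4.9%) − 1 = 1.042/1.049 − 1 ≈ -0.00667.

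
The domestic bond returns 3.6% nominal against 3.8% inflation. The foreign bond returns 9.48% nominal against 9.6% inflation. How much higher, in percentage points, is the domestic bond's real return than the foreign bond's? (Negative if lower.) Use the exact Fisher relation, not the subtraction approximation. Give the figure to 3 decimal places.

-0.083

The domestic bond real return: 1.036/1.038 − 1 = -0.1927%.
The foreign bond real return: 1.0948/1.096 − 1 = -0.1095%.
Difference: -0.1927 − (-0.1095) = -0.0832 pp.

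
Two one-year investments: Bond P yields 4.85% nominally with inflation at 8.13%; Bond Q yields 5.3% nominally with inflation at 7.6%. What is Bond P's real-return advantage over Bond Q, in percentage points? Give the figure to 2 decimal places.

-0.90

Bond P real return: 1.0485/1.0813 − 1 = -3.033%.
Bond Q real return: 1.053/1.076 − 1 = -2.138%.
Difference: -3.033 − (-2.138) = -0.895 pp.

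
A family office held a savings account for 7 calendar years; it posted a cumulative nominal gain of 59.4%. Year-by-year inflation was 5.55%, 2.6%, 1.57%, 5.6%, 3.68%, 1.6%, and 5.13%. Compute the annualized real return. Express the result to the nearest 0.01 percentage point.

3.11%

Cumulative inflation factor: 1.0555 × 1.026 × 1.0157 × 1.056 × 1.0368 × 1.016 × 1.0513 ≈ 1.28632.
Nominal growth factor: 1.59400. Real growth factor = 1.59400 / 1.28632 ≈ 1.23919.
Annualized: 1.23919^(1/7) − 1 ≈ 0.03111.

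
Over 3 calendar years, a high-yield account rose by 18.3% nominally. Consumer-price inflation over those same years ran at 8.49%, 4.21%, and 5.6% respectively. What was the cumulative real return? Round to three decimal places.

Cumulative inflation factor: 1.0849 × 1.0421 × 1.056 ≈ 1.19389.
Nominal growth factor: 1.18300. Real growth factor = 1.18300 / 1.19389 ≈ 0.99088.
Total real return ≈ -0.9118%.

-0.912%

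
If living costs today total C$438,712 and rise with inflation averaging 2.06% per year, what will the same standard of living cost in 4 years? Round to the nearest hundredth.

C$475,994.32

Cumulative price-level factor: (1+2.06%)^4 ≈ 1.0849813073.
The nominal amount required is C$438,712 scaled up by that factor.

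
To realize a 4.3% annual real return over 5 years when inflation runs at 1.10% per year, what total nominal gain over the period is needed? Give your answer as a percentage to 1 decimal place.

Required annual nominal rate: (1+4.3%)(1+1.10%) − 1 = 5.4473%.
Cumulative over 5 years: (1 + 0.054473)^5 − 1 ≈ 0.30370.

30.4%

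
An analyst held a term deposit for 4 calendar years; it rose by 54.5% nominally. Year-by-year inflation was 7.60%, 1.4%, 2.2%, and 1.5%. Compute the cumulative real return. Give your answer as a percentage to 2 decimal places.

36.51%

Cumulative inflation factor: 1.0760 × 1.014 × 1.022 × 1.015 ≈ 1.13179.
Nominal growth factor: 1.54500. Real growth factor = 1.54500 / 1.13179 ≈ 1.36509.
Total real return ≈ 36.5090%.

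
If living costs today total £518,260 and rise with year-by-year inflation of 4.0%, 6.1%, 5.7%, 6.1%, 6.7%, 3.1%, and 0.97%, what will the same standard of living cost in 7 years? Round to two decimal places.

Cumulative price-level factor: 1.040 × 1.061 × 1.057 × 1.061 × 1.067 × 1.031 × 1.0097 ≈ 1.3745309885.
The nominal amount required is £518,260 scaled up by that factor.

£712,364.43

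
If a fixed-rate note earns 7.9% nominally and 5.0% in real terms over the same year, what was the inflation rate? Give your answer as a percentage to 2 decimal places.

2.76%

From (1+r_nom) = (1+r_real)(1+π), we get 1+π = (1 + 7.9%)/(1 + 5.0%) = 1.079/1.050 ≈ 1.02762.
So π ≈ 2.7619%.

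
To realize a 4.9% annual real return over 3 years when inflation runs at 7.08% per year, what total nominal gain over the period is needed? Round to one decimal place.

41.7%

Required annual nominal rate: (1+4.9%)(1+7.08%) − 1 = 12.32692%.
Cumulative over 3 years: (1 + 0.1232692)^3 − 1 ≈ 0.41727.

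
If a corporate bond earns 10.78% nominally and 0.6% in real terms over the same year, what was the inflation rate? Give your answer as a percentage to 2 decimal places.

10.12%

From (1+r_nom) = (1+r_real)(1+π), we get 1+π = (1 + 10.78%)/(1 + 0.6%) = 1.1078/1.006 ≈ 1.10119.
So π ≈ 10.1193%.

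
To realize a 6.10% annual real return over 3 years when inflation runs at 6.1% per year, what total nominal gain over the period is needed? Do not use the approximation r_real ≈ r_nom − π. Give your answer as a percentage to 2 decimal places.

42.66%

Required annual nominal rate: (1+6.10%)(1+6.1%) − 1 = 12.5721%.
Cumulative over 3 years: (1 + 0.125721)^3 − 1 ≈ 0.42657.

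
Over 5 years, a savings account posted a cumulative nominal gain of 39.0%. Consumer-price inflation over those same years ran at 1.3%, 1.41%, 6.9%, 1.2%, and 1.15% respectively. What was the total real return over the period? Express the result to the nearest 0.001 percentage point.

Cumulative inflation factor: 1.013 × 1.0141 × 1.069 × 1.012 × 1.0115 ≈ 1.12412.
Nominal growth factor: 1.39000. Real growth factor = 1.39000 / 1.12412 ≈ 1.23652.
Total real return ≈ 23.6518%.

23.652%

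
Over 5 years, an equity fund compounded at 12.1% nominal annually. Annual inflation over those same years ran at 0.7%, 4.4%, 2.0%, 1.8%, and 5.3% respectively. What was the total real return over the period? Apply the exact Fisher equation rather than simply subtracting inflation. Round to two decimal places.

54.00%

Cumulative inflation factor: 1.007 × 1.044 × 1.020 × 1.018 × 1.053 ≈ 1.14949.
Nominal growth factor: 1.77022. Real growth factor = 1.77022 / 1.14949 ≈ 1.54000.
Total real return ≈ 54.0004%.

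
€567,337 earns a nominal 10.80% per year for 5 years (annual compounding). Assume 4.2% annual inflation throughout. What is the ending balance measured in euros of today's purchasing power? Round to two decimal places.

€771,260.90

Nominal value at maturity: €567,337 × (1 + 10.80%)^5 ≈ €947,414.24.
Price-level factor over 5 years: (1 + 4.2%)^5 ≈ 1.2283965692.
The maturity value deflated by that factor is the answer in today's purchasing power.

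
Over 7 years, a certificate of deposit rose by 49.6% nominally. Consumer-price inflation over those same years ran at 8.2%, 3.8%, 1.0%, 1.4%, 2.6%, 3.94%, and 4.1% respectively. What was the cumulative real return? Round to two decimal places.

17.16%

Cumulative inflation factor: 1.082 × 1.038 × 1.010 × 1.014 × 1.026 × 1.0394 × 1.041 ≈ 1.27692.
Nominal growth factor: 1.49600. Real growth factor = 1.49600 / 1.27692 ≈ 1.17157.
Total real return ≈ 17.1566%.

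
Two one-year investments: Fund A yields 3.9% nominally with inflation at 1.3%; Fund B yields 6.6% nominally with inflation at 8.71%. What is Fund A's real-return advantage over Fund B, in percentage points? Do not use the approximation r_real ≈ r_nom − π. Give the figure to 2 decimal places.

4.51

Fund A real return: 1.039/1.013 − 1 = 2.567%.
Fund B real return: 1.066/1.0871 − 1 = -1.941%.
Difference: 2.567 − (-1.941) = 4.508 pp.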